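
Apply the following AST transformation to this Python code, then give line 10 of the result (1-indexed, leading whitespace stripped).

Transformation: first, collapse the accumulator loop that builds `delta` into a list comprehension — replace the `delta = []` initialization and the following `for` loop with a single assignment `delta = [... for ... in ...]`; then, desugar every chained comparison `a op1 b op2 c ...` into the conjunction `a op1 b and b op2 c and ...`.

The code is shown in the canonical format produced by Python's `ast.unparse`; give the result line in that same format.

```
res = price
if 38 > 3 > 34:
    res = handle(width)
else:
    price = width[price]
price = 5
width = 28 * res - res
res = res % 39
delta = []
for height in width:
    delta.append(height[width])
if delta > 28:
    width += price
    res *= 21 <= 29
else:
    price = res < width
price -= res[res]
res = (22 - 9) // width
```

Transformed code:
res = price
if 38 > 3 and 3 > 34:
    res = handle(width)
else:
    price = width[price]
price = 5
width = 28 * res - res
res = res % 39
delta = [height[width] for height in width]
if delta > 28:
    width += price
    res *= 21 <= 29
else:
    price = res < width
price -= res[res]
res = (22 - 9) // width

if delta > 28:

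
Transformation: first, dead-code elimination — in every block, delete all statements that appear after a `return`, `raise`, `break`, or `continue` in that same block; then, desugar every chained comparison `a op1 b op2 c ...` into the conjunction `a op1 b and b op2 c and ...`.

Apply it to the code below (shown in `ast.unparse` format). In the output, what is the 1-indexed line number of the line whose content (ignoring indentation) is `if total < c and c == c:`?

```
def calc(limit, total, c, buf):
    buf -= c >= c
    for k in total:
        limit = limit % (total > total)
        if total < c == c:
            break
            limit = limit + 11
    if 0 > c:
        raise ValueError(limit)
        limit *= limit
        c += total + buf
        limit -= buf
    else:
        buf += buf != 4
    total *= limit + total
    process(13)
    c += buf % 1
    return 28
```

Transformed code:
def calc(limit, total, c, buf):
    buf -= c >= c
    for k in total:
        limit = limit % (total > total)
        if total < c and c == c:
            break
    if 0 > c:
        raise ValueError(limit)
    else:
        buf += buf != 4
    total *= limit + total
    process(13)
    c += buf % 1
    return 28

5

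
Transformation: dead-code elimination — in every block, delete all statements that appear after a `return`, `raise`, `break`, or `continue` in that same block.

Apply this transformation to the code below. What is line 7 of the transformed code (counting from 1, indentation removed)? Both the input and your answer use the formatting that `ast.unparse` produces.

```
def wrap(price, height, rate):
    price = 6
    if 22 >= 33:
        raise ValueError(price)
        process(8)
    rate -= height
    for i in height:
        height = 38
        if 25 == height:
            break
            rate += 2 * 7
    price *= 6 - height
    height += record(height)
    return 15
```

Transformed code:
def wrap(price, height, rate):
    price = 6
    if 22 >= 33:
        raise ValueError(price)
    rate -= height
    for i in height:
        height = 38
        if 25 == height:
            break
    price *= 6 - height
    height += record(height)
    return 15

height = 38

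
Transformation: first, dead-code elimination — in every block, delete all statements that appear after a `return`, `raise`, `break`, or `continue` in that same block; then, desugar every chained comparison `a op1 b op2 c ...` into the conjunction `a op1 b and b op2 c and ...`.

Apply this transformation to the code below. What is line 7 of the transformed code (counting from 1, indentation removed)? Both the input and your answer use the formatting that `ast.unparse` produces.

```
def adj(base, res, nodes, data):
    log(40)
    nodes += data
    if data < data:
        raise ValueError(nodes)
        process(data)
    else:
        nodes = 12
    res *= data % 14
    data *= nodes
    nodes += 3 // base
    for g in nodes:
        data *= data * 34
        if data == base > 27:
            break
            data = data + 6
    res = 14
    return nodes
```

nodes = 12

Transformed code:
def adj(base, res, nodes, data):
    log(40)
    nodes += data
    if data < data:
        raise ValueError(nodes)
    else:
        nodes = 12
    res *= data % 14
    data *= nodes
    nodes += 3 // base
    for g in nodes:
        data *= data * 34
        if data == base and base > 27:
            break
    res = 14
    return nodes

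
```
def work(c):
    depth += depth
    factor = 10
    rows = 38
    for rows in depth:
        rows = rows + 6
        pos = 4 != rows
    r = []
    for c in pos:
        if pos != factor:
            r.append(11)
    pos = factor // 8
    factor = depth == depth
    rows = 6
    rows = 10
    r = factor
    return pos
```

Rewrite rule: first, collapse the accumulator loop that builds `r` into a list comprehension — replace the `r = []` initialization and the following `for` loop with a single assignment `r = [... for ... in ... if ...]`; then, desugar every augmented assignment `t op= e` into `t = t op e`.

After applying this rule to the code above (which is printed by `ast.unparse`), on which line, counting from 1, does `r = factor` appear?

Transformed code:
def work(c):
    depth = depth + depth
    factor = 10
    rows = 38
    for rows in depth:
        rows = rows + 6
        pos = 4 != rows
    r = [11 for c in pos if pos != factor]
    pos = factor // 8
    factor = depth == depth
    rows = 6
    rows = 10
    r = factor
    return pos

13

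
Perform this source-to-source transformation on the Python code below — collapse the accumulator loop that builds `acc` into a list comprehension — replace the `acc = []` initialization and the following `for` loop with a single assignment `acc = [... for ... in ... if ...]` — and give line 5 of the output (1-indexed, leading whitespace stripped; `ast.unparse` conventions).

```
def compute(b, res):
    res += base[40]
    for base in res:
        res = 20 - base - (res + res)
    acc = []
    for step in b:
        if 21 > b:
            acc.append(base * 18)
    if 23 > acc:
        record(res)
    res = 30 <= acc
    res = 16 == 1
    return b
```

Transformed code:
def compute(b, res):
    res += base[40]
    for base in res:
        res = 20 - base - (res + res)
    acc = [base * 18 for step in b if 21 > b]
    if 23 > acc:
        record(res)
    res = 30 <= acc
    res = 16 == 1
    return b

acc = [base * 18 for step in b if 21 > b]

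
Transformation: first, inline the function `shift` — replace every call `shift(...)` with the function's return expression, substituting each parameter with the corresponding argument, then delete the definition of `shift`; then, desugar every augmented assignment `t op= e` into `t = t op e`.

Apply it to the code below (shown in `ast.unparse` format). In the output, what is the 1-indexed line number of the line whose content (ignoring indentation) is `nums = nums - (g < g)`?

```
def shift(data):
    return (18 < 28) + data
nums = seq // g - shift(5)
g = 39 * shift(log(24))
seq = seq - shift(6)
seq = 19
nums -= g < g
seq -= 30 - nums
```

Transformed code:
nums = seq // g - ((18 < 28) + 5)
g = 39 * ((18 < 28) + log(24))
seq = seq - ((18 < 28) + 6)
seq = 19
nums = nums - (g < g)
seq = seq - (30 - nums)

5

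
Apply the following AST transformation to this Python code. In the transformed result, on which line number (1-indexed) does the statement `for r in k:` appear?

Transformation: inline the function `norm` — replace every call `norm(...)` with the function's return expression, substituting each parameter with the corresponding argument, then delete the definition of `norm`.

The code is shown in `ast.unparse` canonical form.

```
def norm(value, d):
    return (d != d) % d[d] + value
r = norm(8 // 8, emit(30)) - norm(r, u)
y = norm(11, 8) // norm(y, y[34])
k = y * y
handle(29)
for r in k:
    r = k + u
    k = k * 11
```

5

Transformed code:
r = (emit(30) != emit(30)) % emit(30)[emit(30)] + 8 // 8 - ((u != u) % u[u] + r)
y = ((8 != 8) % 8[8] + 11) // ((y[34] != y[34]) % y[34][y[34]] + y)
k = y * y
handle(29)
for r in k:
    r = k + u
    k = k * 11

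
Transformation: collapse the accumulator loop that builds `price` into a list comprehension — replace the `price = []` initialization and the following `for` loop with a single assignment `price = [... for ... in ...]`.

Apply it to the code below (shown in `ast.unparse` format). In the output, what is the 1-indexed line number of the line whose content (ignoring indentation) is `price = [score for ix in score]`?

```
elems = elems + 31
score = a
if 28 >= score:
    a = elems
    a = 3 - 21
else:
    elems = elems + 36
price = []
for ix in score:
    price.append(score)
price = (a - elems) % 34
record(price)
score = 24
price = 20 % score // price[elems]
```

8

Transformed code:
elems = elems + 31
score = a
if 28 >= score:
    a = elems
    a = 3 - 21
else:
    elems = elems + 36
price = [score for ix in score]
price = (a - elems) % 34
record(price)
score = 24
price = 20 % score // price[elems]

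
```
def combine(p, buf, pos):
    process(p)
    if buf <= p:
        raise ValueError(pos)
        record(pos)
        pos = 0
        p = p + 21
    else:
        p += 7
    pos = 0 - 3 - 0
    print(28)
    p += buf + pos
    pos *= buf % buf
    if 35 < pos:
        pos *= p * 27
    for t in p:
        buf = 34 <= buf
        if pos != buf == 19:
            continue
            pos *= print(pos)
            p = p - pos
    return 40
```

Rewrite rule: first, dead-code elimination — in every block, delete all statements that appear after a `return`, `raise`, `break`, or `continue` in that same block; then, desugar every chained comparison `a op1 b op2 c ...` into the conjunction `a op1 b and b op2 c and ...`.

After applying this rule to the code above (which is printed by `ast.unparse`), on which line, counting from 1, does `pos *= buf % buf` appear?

Transformed code:
def combine(p, buf, pos):
    process(p)
    if buf <= p:
        raise ValueError(pos)
    else:
        p += 7
    pos = 0 - 3 - 0
    print(28)
    p += buf + pos
    pos *= buf % buf
    if 35 < pos:
        pos *= p * 27
    for t in p:
        buf = 34 <= buf
        if pos != buf and buf == 19:
            continue
    return 40

10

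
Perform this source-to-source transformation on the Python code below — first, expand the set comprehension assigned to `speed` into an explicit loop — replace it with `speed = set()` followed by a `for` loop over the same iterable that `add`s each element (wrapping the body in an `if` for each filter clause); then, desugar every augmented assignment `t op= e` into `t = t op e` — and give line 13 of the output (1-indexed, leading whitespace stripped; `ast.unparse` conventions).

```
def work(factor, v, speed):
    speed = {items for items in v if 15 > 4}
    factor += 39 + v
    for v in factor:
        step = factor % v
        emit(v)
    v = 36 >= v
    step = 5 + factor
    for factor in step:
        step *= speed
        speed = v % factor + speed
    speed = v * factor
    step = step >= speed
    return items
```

Transformed code:
def work(factor, v, speed):
    speed = set()
    for items in v:
        if 15 > 4:
            speed.add(items)
    factor = factor + (39 + v)
    for v in factor:
        step = factor % v
        emit(v)
    v = 36 >= v
    step = 5 + factor
    for factor in step:
        step = step * speed
        speed = v % factor + speed
    speed = v * factor
    step = step >= speed
    return items

step = step * speed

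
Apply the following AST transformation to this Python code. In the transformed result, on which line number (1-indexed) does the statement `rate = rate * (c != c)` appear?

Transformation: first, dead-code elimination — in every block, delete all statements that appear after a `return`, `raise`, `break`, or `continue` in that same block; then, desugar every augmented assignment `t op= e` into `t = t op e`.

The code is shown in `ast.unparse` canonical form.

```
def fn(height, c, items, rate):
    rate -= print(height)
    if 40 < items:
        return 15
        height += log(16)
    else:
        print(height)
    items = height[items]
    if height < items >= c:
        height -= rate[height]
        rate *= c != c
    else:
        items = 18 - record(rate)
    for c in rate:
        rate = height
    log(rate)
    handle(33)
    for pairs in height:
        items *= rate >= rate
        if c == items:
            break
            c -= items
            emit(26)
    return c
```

Transformed code:
def fn(height, c, items, rate):
    rate = rate - print(height)
    if 40 < items:
        return 15
    else:
        print(height)
    items = height[items]
    if height < items >= c:
        height = height - rate[height]
        rate = rate * (c != c)
    else:
        items = 18 - record(rate)
    for c in rate:
        rate = height
    log(rate)
    handle(33)
    for pairs in height:
        items = items * (rate >= rate)
        if c == items:
            break
    return c

10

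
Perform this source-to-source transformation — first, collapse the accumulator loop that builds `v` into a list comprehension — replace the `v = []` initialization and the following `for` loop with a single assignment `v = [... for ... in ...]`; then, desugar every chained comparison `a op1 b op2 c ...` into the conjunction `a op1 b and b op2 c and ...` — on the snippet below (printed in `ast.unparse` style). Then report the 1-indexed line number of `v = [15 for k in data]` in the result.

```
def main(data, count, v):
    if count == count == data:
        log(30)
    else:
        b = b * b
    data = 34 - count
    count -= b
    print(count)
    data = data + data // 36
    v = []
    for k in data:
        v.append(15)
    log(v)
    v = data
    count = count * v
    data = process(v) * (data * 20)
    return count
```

Transformed code:
def main(data, count, v):
    if count == count and count == data:
        log(30)
    else:
        b = b * b
    data = 34 - count
    count -= b
    print(count)
    data = data + data // 36
    v = [15 for k in data]
    log(v)
    v = data
    count = count * v
    data = process(v) * (data * 20)
    return count

10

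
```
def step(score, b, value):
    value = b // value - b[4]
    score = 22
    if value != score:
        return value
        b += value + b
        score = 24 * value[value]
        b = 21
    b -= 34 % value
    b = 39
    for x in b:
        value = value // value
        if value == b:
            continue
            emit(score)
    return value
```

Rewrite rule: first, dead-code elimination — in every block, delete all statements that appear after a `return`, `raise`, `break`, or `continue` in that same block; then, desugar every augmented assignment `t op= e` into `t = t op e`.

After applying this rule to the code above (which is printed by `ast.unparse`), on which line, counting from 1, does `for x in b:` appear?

8

Transformed code:
def step(score, b, value):
    value = b // value - b[4]
    score = 22
    if value != score:
        return value
    b = b - 34 % value
    b = 39
    for x in b:
        value = value // value
        if value == b:
            continue
    return value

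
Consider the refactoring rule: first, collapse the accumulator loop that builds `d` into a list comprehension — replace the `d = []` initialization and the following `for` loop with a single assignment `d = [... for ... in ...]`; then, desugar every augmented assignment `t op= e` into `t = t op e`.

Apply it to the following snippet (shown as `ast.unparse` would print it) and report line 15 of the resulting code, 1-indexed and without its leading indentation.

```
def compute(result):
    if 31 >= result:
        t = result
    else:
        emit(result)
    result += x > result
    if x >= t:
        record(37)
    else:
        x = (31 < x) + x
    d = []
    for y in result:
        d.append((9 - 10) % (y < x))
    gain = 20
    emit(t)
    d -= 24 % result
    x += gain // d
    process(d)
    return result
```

x = x + gain // d

Transformed code:
def compute(result):
    if 31 >= result:
        t = result
    else:
        emit(result)
    result = result + (x > result)
    if x >= t:
        record(37)
    else:
        x = (31 < x) + x
    d = [(9 - 10) % (y < x) for y in result]
    gain = 20
    emit(t)
    d = d - 24 % result
    x = x + gain // d
    process(d)
    return result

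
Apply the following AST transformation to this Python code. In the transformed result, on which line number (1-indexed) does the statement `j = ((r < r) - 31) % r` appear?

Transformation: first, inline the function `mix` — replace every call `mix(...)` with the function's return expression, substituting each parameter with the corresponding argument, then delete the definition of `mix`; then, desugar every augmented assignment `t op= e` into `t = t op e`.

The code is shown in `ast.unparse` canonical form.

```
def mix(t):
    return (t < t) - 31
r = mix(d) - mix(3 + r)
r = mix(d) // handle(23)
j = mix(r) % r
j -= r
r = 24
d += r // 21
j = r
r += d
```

3

Transformed code:
r = (d < d) - 31 - ((3 + r < 3 + r) - 31)
r = ((d < d) - 31) // handle(23)
j = ((r < r) - 31) % r
j = j - r
r = 24
d = d + r // 21
j = r
r = r + d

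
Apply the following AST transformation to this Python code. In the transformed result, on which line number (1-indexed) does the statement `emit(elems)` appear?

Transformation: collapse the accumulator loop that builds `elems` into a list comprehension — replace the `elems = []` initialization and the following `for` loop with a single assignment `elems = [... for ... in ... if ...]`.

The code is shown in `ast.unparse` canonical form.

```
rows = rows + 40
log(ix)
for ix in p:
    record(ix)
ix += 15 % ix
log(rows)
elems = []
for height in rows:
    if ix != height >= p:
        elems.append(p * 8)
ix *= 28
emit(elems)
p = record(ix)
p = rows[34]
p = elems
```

9

Transformed code:
rows = rows + 40
log(ix)
for ix in p:
    record(ix)
ix += 15 % ix
log(rows)
elems = [p * 8 for height in rows if ix != height >= p]
ix *= 28
emit(elems)
p = record(ix)
p = rows[34]
p = elems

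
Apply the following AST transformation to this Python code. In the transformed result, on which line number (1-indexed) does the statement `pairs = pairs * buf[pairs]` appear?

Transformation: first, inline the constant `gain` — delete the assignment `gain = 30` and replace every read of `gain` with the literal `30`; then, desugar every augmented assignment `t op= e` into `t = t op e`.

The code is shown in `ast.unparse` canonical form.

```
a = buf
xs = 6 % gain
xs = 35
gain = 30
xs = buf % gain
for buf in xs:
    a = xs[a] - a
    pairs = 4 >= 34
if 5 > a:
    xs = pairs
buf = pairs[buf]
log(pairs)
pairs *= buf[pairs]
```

Transformed code:
a = buf
xs = 6 % 30
xs = 35
xs = buf % 30
for buf in xs:
    a = xs[a] - a
    pairs = 4 >= 34
if 5 > a:
    xs = pairs
buf = pairs[buf]
log(pairs)
pairs = pairs * buf[pairs]

12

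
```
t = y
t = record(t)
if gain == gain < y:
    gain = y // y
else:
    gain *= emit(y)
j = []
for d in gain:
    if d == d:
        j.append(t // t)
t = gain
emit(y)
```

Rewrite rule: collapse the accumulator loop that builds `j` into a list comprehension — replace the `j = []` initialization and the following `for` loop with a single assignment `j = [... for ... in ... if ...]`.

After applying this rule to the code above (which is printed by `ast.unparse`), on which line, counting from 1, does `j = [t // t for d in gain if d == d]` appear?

Transformed code:
t = y
t = record(t)
if gain == gain < y:
    gain = y // y
else:
    gain *= emit(y)
j = [t // t for d in gain if d == d]
t = gain
emit(y)

7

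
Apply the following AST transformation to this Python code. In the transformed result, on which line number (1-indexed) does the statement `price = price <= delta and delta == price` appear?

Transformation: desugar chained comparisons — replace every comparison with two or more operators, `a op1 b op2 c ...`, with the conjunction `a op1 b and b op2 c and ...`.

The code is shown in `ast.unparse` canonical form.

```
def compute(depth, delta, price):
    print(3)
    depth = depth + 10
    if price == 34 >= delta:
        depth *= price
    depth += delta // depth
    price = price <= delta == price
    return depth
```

7

Transformed code:
def compute(depth, delta, price):
    print(3)
    depth = depth + 10
    if price == 34 and 34 >= delta:
        depth *= price
    depth += delta // depth
    price = price <= delta and delta == price
    return depth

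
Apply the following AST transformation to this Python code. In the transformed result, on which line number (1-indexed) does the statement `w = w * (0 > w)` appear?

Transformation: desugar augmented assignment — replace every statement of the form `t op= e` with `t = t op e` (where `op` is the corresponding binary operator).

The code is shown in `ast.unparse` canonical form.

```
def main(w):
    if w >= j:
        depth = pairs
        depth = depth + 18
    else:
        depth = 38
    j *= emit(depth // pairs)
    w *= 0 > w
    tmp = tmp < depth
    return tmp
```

Transformed code:
def main(w):
    if w >= j:
        depth = pairs
        depth = depth + 18
    else:
        depth = 38
    j = j * emit(depth // pairs)
    w = w * (0 > w)
    tmp = tmp < depth
    return tmp

8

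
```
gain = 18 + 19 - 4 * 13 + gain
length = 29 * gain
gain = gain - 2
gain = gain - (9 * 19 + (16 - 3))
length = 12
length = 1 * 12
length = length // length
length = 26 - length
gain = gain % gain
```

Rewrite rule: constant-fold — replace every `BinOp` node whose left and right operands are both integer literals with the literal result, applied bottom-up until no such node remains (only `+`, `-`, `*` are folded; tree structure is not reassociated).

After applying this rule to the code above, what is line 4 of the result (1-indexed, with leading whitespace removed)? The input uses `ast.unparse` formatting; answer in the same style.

Transformed code:
gain = -15 + gain
length = 29 * gain
gain = gain - 2
gain = gain - 184
length = 12
length = 12
length = length // length
length = 26 - length
gain = gain % gain

gain = gain - 184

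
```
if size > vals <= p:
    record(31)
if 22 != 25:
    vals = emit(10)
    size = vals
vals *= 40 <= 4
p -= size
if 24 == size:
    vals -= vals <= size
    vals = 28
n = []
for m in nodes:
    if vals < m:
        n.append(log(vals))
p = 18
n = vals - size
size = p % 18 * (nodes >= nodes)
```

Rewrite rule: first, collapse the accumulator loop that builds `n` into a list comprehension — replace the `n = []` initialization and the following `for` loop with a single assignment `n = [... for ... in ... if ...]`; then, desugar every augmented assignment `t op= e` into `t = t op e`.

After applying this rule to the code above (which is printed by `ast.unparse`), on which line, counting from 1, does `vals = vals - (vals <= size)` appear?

Transformed code:
if size > vals <= p:
    record(31)
if 22 != 25:
    vals = emit(10)
    size = vals
vals = vals * (40 <= 4)
p = p - size
if 24 == size:
    vals = vals - (vals <= size)
    vals = 28
n = [log(vals) for m in nodes if vals < m]
p = 18
n = vals - size
size = p % 18 * (nodes >= nodes)

9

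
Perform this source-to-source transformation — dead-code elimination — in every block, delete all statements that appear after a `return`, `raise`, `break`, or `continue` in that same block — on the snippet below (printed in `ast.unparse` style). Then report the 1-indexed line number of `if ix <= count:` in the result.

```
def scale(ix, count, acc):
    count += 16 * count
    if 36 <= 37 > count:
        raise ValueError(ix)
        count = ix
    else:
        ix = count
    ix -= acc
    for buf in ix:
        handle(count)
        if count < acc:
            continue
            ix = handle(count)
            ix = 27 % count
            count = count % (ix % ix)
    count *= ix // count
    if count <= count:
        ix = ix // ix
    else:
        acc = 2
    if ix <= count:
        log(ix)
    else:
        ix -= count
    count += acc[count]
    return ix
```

17

Transformed code:
def scale(ix, count, acc):
    count += 16 * count
    if 36 <= 37 > count:
        raise ValueError(ix)
    else:
        ix = count
    ix -= acc
    for buf in ix:
        handle(count)
        if count < acc:
            continue
    count *= ix // count
    if count <= count:
        ix = ix // ix
    else:
        acc = 2
    if ix <= count:
        log(ix)
    else:
        ix -= count
    count += acc[count]
    return ix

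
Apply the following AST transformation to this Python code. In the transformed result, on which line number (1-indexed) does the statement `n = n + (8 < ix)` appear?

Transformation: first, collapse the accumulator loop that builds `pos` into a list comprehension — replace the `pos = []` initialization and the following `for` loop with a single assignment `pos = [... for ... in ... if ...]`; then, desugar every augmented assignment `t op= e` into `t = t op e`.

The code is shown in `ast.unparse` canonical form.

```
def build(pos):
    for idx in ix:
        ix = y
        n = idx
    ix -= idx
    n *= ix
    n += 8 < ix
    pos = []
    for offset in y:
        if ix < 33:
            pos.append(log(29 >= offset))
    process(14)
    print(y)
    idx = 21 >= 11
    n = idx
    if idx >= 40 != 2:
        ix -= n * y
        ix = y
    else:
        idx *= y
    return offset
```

7

Transformed code:
def build(pos):
    for idx in ix:
        ix = y
        n = idx
    ix = ix - idx
    n = n * ix
    n = n + (8 < ix)
    pos = [log(29 >= offset) for offset in y if ix < 33]
    process(14)
    print(y)
    idx = 21 >= 11
    n = idx
    if idx >= 40 != 2:
        ix = ix - n * y
        ix = y
    else:
        idx = idx * y
    return offset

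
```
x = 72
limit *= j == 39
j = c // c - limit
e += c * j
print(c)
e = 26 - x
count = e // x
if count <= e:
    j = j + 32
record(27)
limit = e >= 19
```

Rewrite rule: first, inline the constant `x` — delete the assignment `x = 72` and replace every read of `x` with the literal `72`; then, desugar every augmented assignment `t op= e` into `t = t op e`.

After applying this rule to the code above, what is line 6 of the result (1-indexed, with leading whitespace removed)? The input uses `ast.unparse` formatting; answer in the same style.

count = e // 72

Transformed code:
limit = limit * (j == 39)
j = c // c - limit
e = e + c * j
print(c)
e = 26 - 72
count = e // 72
if count <= e:
    j = j + 32
record(27)
limit = e >= 19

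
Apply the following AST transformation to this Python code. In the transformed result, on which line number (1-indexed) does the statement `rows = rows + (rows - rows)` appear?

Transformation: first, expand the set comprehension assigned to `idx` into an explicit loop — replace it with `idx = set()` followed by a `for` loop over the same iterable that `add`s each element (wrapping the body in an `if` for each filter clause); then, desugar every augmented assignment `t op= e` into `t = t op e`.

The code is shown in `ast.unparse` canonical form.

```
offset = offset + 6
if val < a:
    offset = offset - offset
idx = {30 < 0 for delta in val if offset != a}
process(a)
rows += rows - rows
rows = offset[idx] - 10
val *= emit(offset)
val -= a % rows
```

9

Transformed code:
offset = offset + 6
if val < a:
    offset = offset - offset
idx = set()
for delta in val:
    if offset != a:
        idx.add(30 < 0)
process(a)
rows = rows + (rows - rows)
rows = offset[idx] - 10
val = val * emit(offset)
val = val - a % rows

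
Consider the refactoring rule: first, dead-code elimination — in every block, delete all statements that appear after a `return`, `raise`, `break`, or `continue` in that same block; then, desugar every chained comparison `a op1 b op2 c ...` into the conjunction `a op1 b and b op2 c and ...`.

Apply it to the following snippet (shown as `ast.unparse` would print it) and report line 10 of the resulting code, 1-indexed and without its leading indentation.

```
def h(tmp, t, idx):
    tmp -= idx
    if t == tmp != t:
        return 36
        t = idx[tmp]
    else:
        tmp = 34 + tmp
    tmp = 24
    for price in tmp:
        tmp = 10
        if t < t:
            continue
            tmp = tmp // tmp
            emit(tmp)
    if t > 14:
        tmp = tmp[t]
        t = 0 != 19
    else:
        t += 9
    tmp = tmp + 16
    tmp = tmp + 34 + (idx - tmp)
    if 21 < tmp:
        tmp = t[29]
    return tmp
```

Transformed code:
def h(tmp, t, idx):
    tmp -= idx
    if t == tmp and tmp != t:
        return 36
    else:
        tmp = 34 + tmp
    tmp = 24
    for price in tmp:
        tmp = 10
        if t < t:
            continue
    if t > 14:
        tmp = tmp[t]
        t = 0 != 19
    else:
        t += 9
    tmp = tmp + 16
    tmp = tmp + 34 + (idx - tmp)
    if 21 < tmp:
        tmp = t[29]
    return tmp

if t < t:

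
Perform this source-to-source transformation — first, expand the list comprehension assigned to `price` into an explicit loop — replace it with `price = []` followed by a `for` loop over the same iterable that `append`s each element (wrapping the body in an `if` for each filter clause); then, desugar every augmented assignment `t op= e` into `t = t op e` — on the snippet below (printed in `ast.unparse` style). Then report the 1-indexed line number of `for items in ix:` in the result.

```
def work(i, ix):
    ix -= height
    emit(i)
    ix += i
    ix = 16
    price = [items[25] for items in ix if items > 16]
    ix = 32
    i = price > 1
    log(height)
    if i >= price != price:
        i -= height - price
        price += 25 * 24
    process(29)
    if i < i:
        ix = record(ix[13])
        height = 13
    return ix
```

7

Transformed code:
def work(i, ix):
    ix = ix - height
    emit(i)
    ix = ix + i
    ix = 16
    price = []
    for items in ix:
        if items > 16:
            price.append(items[25])
    ix = 32
    i = price > 1
    log(height)
    if i >= price != price:
        i = i - (height - price)
        price = price + 25 * 24
    process(29)
    if i < i:
        ix = record(ix[13])
        height = 13
    return ix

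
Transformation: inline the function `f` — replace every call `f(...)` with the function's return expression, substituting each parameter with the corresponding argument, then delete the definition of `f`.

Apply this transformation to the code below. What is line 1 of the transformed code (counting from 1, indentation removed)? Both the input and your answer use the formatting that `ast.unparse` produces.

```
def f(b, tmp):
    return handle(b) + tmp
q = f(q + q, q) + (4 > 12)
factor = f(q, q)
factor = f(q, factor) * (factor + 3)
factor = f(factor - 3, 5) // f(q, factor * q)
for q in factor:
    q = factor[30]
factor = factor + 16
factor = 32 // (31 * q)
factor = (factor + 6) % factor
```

Transformed code:
q = handle(q + q) + q + (4 > 12)
factor = handle(q) + q
factor = (handle(q) + factor) * (factor + 3)
factor = (handle(factor - 3) + 5) // (handle(q) + factor * q)
for q in factor:
    q = factor[30]
factor = factor + 16
factor = 32 // (31 * q)
factor = (factor + 6) % factor

q = handle(q + q) + q + (4 > 12)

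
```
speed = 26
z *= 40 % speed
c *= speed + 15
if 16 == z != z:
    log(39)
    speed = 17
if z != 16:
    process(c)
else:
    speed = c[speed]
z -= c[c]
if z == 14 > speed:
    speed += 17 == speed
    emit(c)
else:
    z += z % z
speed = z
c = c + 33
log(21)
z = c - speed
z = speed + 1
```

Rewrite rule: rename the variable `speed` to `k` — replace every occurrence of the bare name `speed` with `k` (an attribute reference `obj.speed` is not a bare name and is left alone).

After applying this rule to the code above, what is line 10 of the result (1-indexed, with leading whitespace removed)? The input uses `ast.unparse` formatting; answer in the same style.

Transformed code:
k = 26
z *= 40 % k
c *= k + 15
if 16 == z != z:
    log(39)
    k = 17
if z != 16:
    process(c)
else:
    k = c[k]
z -= c[c]
if z == 14 > k:
    k += 17 == k
    emit(c)
else:
    z += z % z
k = z
c = c + 33
log(21)
z = c - k
z = k + 1

k = c[k]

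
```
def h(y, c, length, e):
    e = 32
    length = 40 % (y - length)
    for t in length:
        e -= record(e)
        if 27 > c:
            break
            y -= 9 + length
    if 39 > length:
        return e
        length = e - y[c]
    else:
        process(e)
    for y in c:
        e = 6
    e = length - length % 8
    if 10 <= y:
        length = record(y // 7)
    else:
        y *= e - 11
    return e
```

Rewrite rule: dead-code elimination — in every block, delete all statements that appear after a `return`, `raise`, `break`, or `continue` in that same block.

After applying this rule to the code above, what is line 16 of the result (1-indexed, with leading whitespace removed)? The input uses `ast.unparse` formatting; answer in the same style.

length = record(y // 7)

Transformed code:
def h(y, c, length, e):
    e = 32
    length = 40 % (y - length)
    for t in length:
        e -= record(e)
        if 27 > c:
            break
    if 39 > length:
        return e
    else:
        process(e)
    for y in c:
        e = 6
    e = length - length % 8
    if 10 <= y:
        length = record(y // 7)
    else:
        y *= e - 11
    return e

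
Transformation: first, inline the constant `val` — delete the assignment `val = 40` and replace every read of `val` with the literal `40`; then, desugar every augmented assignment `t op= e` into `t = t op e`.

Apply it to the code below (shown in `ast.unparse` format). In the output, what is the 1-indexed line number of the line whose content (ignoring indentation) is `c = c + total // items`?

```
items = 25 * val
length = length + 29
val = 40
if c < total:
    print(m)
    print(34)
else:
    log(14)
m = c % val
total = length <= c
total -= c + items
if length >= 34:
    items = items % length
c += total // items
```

13

Transformed code:
items = 25 * 40
length = length + 29
if c < total:
    print(m)
    print(34)
else:
    log(14)
m = c % 40
total = length <= c
total = total - (c + items)
if length >= 34:
    items = items % length
c = c + total // items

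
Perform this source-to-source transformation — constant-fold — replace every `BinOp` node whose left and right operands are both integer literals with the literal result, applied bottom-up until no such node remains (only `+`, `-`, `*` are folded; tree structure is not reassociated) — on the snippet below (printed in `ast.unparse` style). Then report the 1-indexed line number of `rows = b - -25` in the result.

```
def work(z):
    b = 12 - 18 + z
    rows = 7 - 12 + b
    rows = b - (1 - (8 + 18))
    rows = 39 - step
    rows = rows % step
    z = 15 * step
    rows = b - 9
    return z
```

Transformed code:
def work(z):
    b = -6 + z
    rows = -5 + b
    rows = b - -25
    rows = 39 - step
    rows = rows % step
    z = 15 * step
    rows = b - 9
    return z

4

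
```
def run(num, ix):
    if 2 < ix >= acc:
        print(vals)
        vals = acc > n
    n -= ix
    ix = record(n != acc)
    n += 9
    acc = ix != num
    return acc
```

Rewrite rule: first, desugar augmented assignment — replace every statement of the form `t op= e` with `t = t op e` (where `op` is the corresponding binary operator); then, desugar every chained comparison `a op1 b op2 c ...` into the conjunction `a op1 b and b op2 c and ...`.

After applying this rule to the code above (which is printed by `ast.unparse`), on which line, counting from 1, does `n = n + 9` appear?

Transformed code:
def run(num, ix):
    if 2 < ix and ix >= acc:
        print(vals)
        vals = acc > n
    n = n - ix
    ix = record(n != acc)
    n = n + 9
    acc = ix != num
    return acc

7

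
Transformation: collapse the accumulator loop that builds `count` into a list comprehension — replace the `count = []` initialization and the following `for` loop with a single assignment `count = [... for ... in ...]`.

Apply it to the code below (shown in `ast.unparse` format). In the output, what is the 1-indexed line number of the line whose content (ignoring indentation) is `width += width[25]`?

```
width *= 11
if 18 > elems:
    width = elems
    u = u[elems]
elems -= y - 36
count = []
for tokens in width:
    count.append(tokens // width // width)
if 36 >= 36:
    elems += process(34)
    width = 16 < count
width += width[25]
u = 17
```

10

Transformed code:
width *= 11
if 18 > elems:
    width = elems
    u = u[elems]
elems -= y - 36
count = [tokens // width // width for tokens in width]
if 36 >= 36:
    elems += process(34)
    width = 16 < count
width += width[25]
u = 17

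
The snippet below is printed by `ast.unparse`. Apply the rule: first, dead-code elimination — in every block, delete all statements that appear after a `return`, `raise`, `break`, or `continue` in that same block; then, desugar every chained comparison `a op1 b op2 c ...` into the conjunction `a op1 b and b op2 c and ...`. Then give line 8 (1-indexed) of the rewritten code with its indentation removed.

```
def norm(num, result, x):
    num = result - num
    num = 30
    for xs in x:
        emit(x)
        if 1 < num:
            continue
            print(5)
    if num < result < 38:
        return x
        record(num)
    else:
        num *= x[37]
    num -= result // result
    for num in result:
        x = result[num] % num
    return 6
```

if num < result and result < 38:

Transformed code:
def norm(num, result, x):
    num = result - num
    num = 30
    for xs in x:
        emit(x)
        if 1 < num:
            continue
    if num < result and result < 38:
        return x
    else:
        num *= x[37]
    num -= result // result
    for num in result:
        x = result[num] % num
    return 6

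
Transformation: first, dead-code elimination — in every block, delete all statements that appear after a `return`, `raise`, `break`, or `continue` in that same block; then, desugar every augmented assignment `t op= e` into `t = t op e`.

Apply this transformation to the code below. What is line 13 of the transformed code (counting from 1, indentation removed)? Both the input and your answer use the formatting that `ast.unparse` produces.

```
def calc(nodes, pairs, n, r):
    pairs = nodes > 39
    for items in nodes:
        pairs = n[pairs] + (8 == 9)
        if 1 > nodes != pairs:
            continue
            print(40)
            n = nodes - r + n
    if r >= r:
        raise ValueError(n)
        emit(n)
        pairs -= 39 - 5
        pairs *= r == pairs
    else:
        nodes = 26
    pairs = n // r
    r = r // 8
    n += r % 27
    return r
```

n = n + r % 27

Transformed code:
def calc(nodes, pairs, n, r):
    pairs = nodes > 39
    for items in nodes:
        pairs = n[pairs] + (8 == 9)
        if 1 > nodes != pairs:
            continue
    if r >= r:
        raise ValueError(n)
    else:
        nodes = 26
    pairs = n // r
    r = r // 8
    n = n + r % 27
    return r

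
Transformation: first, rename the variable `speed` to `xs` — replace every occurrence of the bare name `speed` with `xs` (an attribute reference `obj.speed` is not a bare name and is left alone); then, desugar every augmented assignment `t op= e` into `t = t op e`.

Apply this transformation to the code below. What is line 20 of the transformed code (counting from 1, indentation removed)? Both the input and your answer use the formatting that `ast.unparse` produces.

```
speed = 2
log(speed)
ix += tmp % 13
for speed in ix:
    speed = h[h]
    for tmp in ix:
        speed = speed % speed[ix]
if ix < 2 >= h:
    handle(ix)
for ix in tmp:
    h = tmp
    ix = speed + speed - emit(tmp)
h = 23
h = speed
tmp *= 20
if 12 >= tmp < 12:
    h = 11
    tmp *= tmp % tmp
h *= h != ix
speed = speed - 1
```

xs = xs - 1

Transformed code:
xs = 2
log(xs)
ix = ix + tmp % 13
for xs in ix:
    xs = h[h]
    for tmp in ix:
        xs = xs % xs[ix]
if ix < 2 >= h:
    handle(ix)
for ix in tmp:
    h = tmp
    ix = xs + xs - emit(tmp)
h = 23
h = xs
tmp = tmp * 20
if 12 >= tmp < 12:
    h = 11
    tmp = tmp * (tmp % tmp)
h = h * (h != ix)
xs = xs - 1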